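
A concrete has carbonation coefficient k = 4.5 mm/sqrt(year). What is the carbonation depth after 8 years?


depth = k * sqrt(t)
= 4.5 * sqrt(8)
= 12.73 mm

12.73


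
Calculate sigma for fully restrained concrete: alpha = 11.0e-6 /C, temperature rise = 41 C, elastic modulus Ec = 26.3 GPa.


sigma = alpha * dT * Ec
= 11.0e-6 * 41 * 26.3 * 1000
= 11.861 MPa

11.861


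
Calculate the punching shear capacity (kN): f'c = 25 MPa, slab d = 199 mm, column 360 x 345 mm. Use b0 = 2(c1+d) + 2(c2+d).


b0 = 2*(360 + 199) + 2*(345 + 199) = 2206 mm
Vc = 0.33 * sqrt(25) * 2206 * 199 / 1000
= 724.34 kN

724.34


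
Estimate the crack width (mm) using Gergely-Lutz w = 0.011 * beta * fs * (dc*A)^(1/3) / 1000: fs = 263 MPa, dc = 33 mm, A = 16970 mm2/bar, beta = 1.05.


w = 0.011 * beta * fs * (dc * A)^(1/3) / 1000
= 0.011 * 1.05 * 263 * (33 * 16970)^(1/3) / 1000
= 0.25 mm

0.25


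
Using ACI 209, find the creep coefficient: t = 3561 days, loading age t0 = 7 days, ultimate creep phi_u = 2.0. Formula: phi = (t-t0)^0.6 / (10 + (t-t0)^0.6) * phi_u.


dt = 3561 - 7 = 3554
phi = 3554^0.6 / (10 + 3554^0.6) * 2.0
= 1.862

1.862


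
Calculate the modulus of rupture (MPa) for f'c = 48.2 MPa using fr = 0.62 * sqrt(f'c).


fr = 0.62 * sqrt(48.2)
= 4.304 MPa

4.304


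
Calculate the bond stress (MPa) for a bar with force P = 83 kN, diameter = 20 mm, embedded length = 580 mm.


u = P / (pi * db * ld)
= 83 * 1000 / (pi * 20 * 580)
= 2.278 MPa

2.278


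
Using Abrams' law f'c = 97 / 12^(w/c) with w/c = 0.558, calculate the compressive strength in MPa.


f'c = 97 / 12^0.558
= 97 / 4.001
= 24.24 MPa

24.24


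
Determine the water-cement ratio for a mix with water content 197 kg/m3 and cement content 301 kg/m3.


w/c = water / cement
w/c = 197 / 301 = 0.654

0.654


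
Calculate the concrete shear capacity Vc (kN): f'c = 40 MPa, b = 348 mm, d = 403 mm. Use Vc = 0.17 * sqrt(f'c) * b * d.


Vc = 0.17 * sqrt(40) * 348 * 403 / 1000
= 150.79 kN

150.79


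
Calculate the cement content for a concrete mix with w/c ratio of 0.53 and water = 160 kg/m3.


Cement = water / (w/c)
= 160 / 0.53
= 301.9 kg/m3

301.9


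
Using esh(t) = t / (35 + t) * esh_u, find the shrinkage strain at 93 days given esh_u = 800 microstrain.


esh(93) = 93 / (35 + 93) * 800
= 93 / 128 * 800
= 581.2 microstrain

581.2


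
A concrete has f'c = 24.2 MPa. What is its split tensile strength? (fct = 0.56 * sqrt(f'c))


fct = 0.56 * sqrt(24.2)
= 0.56 * 4.919
= 2.755 MPa

2.755


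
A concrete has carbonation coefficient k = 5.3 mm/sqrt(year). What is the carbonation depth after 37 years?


depth = k * sqrt(t)
= 5.3 * sqrt(37)
= 32.24 mm

32.24


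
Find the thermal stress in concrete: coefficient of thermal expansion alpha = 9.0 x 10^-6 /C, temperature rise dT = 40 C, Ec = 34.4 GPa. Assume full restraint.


sigma = alpha * dT * Ec
= 9.0e-6 * 40 * 34.4 * 1000
= 12.384 MPa

12.384


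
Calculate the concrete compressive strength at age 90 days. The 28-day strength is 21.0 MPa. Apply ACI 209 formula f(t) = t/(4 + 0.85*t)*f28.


f(90) = 90 / (4 + 0.85 * 90) * 21.0
= 90 / 80.5 * 21.0
= 23.48 MPa

23.48


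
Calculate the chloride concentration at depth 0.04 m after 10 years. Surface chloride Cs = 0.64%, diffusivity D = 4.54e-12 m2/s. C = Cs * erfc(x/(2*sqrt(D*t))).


t_seconds = 10 * 365.25 * 24 * 3600 = 315576000.0 s
arg = 0.04 / (2 * sqrt(4.54e-12 * 315576000.0))
= 0.5284
erfc(0.5284) = 0.4549
C = 0.64 * 0.4549 = 0.2911%

0.2911


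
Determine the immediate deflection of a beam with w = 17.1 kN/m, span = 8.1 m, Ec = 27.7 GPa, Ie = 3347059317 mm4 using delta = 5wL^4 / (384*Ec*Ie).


Convert: L = 8.1 m = 8100 mm, Ec = 27.7 GPa = 27700 MPa
delta = 5 * 17.1 * 8100^4 / (384 * 27700 * 3347059317)
= 10.34 mm

10.34


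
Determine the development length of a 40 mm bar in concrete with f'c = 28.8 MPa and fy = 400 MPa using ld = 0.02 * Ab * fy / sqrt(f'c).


Ab = pi * 40^2 / 4 = 1256.637 mm2
ld = 0.02 * 1256.637 * 400 / sqrt(28.8)
= 1873.3 mm

1873.3


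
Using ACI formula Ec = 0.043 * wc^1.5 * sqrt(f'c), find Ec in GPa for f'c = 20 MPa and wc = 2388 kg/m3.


Ec = 0.043 * 2388^1.5 * sqrt(20) / 1000
= 22.44 GPa

22.44


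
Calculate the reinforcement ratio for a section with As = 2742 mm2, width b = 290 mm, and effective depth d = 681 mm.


rho = As / (b * d)
= 2742 / (290 * 681)
= 0.0139

0.0139


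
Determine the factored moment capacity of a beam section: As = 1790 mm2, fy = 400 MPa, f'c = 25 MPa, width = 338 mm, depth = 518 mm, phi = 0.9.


a = As * fy / (0.85 * f'c * b)
= 1790 * 400 / (0.85 * 25 * 338)
= 99.6867 mm
Mn = As * fy * (d - a/2) / 10^6
= 335.2001 kN-m
phi*Mn = 0.9 * 335.2001 = 301.68 kN-m

301.68


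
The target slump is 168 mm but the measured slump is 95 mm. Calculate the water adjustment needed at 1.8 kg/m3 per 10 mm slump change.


Difference = 168 - 95 = 73 mm
Water adjustment = 73 * 1.8 / 10 = 13.1 kg/m3

13.1


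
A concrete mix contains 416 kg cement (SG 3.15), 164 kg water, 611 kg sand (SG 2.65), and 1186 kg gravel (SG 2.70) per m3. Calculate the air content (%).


Vol cement = 416 / (3.15 * 1000) = 0.132063 m3
Vol water = 164 / 1000 = 0.164 m3
Vol sand = 611 / (2.65 * 1000) = 0.230566 m3
Vol gravel = 1186 / (2.70 * 1000) = 0.439259 m3
Total solid + water volume = 0.965889 m3
Air = (1 - 0.965889) * 100 = 3.41%

3.41


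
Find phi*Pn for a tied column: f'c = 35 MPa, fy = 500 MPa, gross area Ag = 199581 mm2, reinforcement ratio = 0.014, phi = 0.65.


Ast = rho * Ag = 0.014 * 199581 = 2794.134 mm2
phi*Pn = 0.65 * 0.80 * (0.85 * 35 * (199581 - 2794.134) + 500 * 2794.134) / 1000
= 3770.77 kN

3770.77


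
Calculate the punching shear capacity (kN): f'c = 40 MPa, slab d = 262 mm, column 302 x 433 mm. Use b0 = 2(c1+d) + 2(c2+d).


b0 = 2*(302 + 262) + 2*(433 + 262) = 2518 mm
Vc = 0.33 * sqrt(40) * 2518 * 262 / 1000
= 1376.9 kN

1376.9


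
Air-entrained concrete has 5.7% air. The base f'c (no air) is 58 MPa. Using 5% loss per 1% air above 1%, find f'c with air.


Strength loss = (5.7 - 1) * 5 = 23.5%
f'c = 58 * (1 - 23.5/100)
= 44.37 MPa

44.37


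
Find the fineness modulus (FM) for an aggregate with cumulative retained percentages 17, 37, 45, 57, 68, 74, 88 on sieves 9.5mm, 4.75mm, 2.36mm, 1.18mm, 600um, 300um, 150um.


FM = sum(cumulative % retained) / 100
= 386 / 100
= 3.86

3.86


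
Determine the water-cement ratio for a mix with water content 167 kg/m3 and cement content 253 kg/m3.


w/c = water / cement
w/c = 167 / 253 = 0.66

0.66


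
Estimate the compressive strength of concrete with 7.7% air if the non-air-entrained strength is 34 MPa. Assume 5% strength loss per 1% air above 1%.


Strength loss = (7.7 - 1) * 5 = 33.5%
f'c = 34 * (1 - 33.5/100)
= 22.61 MPa

22.61


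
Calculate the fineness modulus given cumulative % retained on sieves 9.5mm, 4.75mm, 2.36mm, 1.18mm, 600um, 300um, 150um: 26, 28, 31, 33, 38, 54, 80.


FM = sum(cumulative % retained) / 100
= 290 / 100
= 2.9

2.9


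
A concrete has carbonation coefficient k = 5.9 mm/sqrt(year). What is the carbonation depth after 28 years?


depth = k * sqrt(t)
= 5.9 * sqrt(28)
= 31.22 mm

31.22


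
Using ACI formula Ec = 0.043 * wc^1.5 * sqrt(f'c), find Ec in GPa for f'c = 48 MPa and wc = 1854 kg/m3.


Ec = 0.043 * 1854^1.5 * sqrt(48) / 1000
= 23.78 GPa

23.78


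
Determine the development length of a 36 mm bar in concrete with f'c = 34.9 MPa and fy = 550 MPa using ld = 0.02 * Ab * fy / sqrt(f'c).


Ab = pi * 36^2 / 4 = 1017.876 mm2
ld = 0.02 * 1017.876 * 550 / sqrt(34.9)
= 1895.3 mm

1895.3


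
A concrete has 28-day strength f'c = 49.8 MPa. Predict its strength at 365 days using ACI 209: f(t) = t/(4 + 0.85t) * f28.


f(365) = 365 / (4 + 0.85 * 365) * 49.8
= 365 / 314.25 * 49.8
= 57.84 MPa

57.84


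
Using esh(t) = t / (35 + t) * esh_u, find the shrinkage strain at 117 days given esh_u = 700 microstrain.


esh(117) = 117 / (35 + 117) * 700
= 117 / 152 * 700
= 538.8 microstrain

538.8


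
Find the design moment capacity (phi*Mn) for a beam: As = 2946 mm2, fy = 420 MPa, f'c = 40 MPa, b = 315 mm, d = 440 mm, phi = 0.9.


a = As * fy / (0.85 * f'c * b)
= 2946 * 420 / (0.85 * 40 * 315)
= 115.5294 mm
Mn = As * fy * (d - a/2) / 10^6
= 472.9474 kN-m
phi*Mn = 0.9 * 472.9474 = 425.65 kN-m

425.65


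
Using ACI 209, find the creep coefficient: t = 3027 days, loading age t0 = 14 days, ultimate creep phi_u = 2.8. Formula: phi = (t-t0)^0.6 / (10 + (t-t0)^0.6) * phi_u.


dt = 3027 - 14 = 3013
phi = 3013^0.6 / (10 + 3013^0.6) * 2.8
= 2.588

2.588


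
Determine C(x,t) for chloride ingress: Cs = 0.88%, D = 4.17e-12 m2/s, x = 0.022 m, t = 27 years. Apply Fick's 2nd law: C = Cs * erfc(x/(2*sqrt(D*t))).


t_seconds = 27 * 365.25 * 24 * 3600 = 852055200.0 s
arg = 0.022 / (2 * sqrt(4.17e-12 * 852055200.0))
= 0.1845
erfc(0.1845) = 0.7941
C = 0.88 * 0.7941 = 0.6988%

0.6988


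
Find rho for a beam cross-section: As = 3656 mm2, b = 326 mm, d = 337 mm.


rho = As / (b * d)
= 3656 / (326 * 337)
= 0.0333

0.0333


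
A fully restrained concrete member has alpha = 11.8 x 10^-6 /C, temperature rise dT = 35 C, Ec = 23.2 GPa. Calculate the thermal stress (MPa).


sigma = alpha * dT * Ec
= 11.8e-6 * 35 * 23.2 * 1000
= 9.582 MPa

9.582


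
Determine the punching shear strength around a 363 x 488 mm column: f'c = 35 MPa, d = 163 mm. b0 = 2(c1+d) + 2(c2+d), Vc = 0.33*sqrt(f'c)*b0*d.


b0 = 2*(363 + 163) + 2*(488 + 163) = 2354 mm
Vc = 0.33 * sqrt(35) * 2354 * 163 / 1000
= 749.1 kN

749.1


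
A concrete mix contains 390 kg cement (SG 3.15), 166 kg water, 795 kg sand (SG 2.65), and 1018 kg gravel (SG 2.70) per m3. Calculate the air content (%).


Vol cement = 390 / (3.15 * 1000) = 0.12381 m3
Vol water = 166 / 1000 = 0.166 m3
Vol sand = 795 / (2.65 * 1000) = 0.3 m3
Vol gravel = 1018 / (2.70 * 1000) = 0.377037 m3
Total solid + water volume = 0.966847 m3
Air = (1 - 0.966847) * 100 = 3.32%

3.32


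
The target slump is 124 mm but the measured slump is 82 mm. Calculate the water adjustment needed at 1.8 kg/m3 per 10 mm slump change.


Difference = 124 - 82 = 42 mm
Water adjustment = 42 * 1.8 / 10 = 7.6 kg/m3

7.6


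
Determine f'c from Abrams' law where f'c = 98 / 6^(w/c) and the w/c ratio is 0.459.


f'c = 98 / 6^0.459
= 98 / 2.276
= 43.06 MPa

43.06


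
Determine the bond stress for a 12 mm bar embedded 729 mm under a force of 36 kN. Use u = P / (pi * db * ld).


u = P / (pi * db * ld)
= 36 * 1000 / (pi * 12 * 729)
= 1.31 MPa

1.31


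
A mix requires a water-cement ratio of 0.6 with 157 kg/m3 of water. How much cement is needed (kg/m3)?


Cement = water / (w/c)
= 157 / 0.6
= 261.7 kg/m3

261.7


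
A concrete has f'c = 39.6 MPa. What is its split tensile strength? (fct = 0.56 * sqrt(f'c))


fct = 0.56 * sqrt(39.6)
= 0.56 * 6.293
= 3.524 MPa

3.524


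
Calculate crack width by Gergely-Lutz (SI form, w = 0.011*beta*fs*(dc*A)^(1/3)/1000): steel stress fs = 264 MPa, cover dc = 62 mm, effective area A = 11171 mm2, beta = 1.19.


w = 0.011 * beta * fs * (dc * A)^(1/3) / 1000
= 0.011 * 1.19 * 264 * (62 * 11171)^(1/3) / 1000
= 0.306 mm

0.306


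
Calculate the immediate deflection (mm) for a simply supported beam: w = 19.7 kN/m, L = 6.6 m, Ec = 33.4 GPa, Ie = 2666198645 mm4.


Convert: L = 6.6 m = 6600 mm, Ec = 33.4 GPa = 33400 MPa
delta = 5 * 19.7 * 6600^4 / (384 * 33400 * 2666198645)
= 5.47 mm

5.47


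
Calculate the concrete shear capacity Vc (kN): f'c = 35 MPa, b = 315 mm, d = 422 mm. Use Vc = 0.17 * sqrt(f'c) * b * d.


Vc = 0.17 * sqrt(35) * 315 * 422 / 1000
= 133.69 kN

133.69


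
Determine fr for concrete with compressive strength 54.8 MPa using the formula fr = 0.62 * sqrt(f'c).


fr = 0.62 * sqrt(54.8)
= 4.59 MPa

4.59


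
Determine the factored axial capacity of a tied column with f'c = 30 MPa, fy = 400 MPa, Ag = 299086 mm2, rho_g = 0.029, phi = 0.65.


Ast = rho * Ag = 0.029 * 299086 = 8673.494 mm2
phi*Pn = 0.65 * 0.80 * (0.85 * 30 * (299086 - 8673.494) + 400 * 8673.494) / 1000
= 5654.96 kN

5654.96


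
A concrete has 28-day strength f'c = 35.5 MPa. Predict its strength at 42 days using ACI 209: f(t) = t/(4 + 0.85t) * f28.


f(42) = 42 / (4 + 0.85 * 42) * 35.5
= 42 / 39.7 * 35.5
= 37.56 MPa

37.56


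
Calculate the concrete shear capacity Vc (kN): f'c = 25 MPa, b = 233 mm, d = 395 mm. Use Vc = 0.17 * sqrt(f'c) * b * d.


Vc = 0.17 * sqrt(25) * 233 * 395 / 1000
= 78.23 kN

78.23


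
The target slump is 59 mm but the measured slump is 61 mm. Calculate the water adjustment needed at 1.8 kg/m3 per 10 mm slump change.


Difference = 59 - 61 = -2 mm
Water adjustment = -2 * 1.8 / 10 = -0.4 kg/m3

-0.4


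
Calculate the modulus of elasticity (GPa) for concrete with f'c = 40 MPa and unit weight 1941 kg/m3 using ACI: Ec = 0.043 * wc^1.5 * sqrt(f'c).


Ec = 0.043 * 1941^1.5 * sqrt(40) / 1000
= 23.26 GPa

23.26


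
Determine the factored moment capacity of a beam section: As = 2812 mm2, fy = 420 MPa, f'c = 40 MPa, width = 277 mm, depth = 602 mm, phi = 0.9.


a = As * fy / (0.85 * f'c * b)
= 2812 * 420 / (0.85 * 40 * 277)
= 125.4024 mm
Mn = As * fy * (d - a/2) / 10^6
= 636.9334 kN-m
phi*Mn = 0.9 * 636.9334 = 573.24 kN-m

573.24


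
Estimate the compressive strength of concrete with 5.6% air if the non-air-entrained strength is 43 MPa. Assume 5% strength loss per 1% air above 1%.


Strength loss = (5.6 - 1) * 5 = 23.0%
f'c = 43 * (1 - 23.0/100)
= 33.11 MPa

33.11


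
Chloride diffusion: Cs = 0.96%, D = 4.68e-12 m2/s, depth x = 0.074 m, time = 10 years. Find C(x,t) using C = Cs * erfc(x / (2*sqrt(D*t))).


t_seconds = 10 * 365.25 * 24 * 3600 = 315576000.0 s
arg = 0.074 / (2 * sqrt(4.68e-12 * 315576000.0))
= 0.9628
erfc(0.9628) = 0.1733
C = 0.96 * 0.1733 = 0.1664%

0.1664


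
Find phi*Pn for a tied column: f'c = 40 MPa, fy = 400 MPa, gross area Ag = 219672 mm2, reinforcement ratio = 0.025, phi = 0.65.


Ast = rho * Ag = 0.025 * 219672 = 5491.8 mm2
phi*Pn = 0.65 * 0.80 * (0.85 * 40 * (219672 - 5491.8) + 400 * 5491.8) / 1000
= 4929.0 kN

4929.0


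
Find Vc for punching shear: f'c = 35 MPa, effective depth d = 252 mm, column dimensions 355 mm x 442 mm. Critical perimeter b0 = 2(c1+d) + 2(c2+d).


b0 = 2*(355 + 252) + 2*(442 + 252) = 2602 mm
Vc = 0.33 * sqrt(35) * 2602 * 252 / 1000
= 1280.14 kN

1280.14


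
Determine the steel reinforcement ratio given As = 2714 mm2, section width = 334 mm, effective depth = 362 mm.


rho = As / (b * d)
= 2714 / (334 * 362)
= 0.0224

0.0224


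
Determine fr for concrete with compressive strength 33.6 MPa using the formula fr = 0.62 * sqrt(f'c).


fr = 0.62 * sqrt(33.6)
= 3.594 MPa

3.594


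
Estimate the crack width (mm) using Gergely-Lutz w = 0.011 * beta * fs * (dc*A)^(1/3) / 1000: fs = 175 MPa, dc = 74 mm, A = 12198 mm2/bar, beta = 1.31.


w = 0.011 * beta * fs * (dc * A)^(1/3) / 1000
= 0.011 * 1.31 * 175 * (74 * 12198)^(1/3) / 1000
= 0.244 mm

0.244


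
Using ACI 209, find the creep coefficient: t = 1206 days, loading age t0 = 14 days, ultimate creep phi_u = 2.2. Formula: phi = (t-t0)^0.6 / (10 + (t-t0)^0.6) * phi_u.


dt = 1206 - 14 = 1192
phi = 1192^0.6 / (10 + 1192^0.6) * 2.2
= 1.925

1.925


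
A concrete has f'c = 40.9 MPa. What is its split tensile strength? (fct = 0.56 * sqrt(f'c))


fct = 0.56 * sqrt(40.9)
= 0.56 * 6.395
= 3.581 MPa

3.581


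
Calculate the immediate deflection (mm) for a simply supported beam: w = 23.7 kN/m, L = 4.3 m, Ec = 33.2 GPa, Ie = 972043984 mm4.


Convert: L = 4.3 m = 4300 mm, Ec = 33.2 GPa = 33200 MPa
delta = 5 * 23.7 * 4300^4 / (384 * 33200 * 972043984)
= 3.27 mm

3.27


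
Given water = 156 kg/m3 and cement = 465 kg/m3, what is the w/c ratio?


w/c = water / cement
w/c = 156 / 465 = 0.335

0.335


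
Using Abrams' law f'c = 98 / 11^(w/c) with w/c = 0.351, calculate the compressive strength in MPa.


f'c = 98 / 11^0.351
= 98 / 2.32
= 42.24 MPa

42.24


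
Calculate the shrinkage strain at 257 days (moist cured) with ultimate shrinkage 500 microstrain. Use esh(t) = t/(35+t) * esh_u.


esh(257) = 257 / (35 + 257) * 500
= 257 / 292 * 500
= 440.1 microstrain

440.1


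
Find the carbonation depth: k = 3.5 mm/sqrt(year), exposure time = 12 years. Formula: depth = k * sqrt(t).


depth = k * sqrt(t)
= 3.5 * sqrt(12)
= 12.12 mm

12.12


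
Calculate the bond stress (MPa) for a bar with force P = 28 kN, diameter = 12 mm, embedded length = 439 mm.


u = P / (pi * db * ld)
= 28 * 1000 / (pi * 12 * 439)
= 1.692 MPa

1.692


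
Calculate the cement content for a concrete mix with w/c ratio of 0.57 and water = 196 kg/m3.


Cement = water / (w/c)
= 196 / 0.57
= 343.9 kg/m3

343.9


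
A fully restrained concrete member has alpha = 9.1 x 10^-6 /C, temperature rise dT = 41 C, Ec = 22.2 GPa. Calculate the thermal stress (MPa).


sigma = alpha * dT * Ec
= 9.1e-6 * 41 * 22.2 * 1000
= 8.283 MPa

8.283


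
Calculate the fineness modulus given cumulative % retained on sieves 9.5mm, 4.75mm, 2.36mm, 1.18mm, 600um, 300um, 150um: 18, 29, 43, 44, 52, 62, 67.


FM = sum(cumulative % retained) / 100
= 315 / 100
= 3.15

3.15


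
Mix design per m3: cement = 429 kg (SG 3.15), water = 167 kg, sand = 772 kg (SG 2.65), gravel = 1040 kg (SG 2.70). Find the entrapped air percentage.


Vol cement = 429 / (3.15 * 1000) = 0.13619 m3
Vol water = 167 / 1000 = 0.167 m3
Vol sand = 772 / (2.65 * 1000) = 0.291321 m3
Vol gravel = 1040 / (2.70 * 1000) = 0.385185 m3
Total solid + water volume = 0.979696 m3
Air = (1 - 0.979696) * 100 = 2.03%

2.03


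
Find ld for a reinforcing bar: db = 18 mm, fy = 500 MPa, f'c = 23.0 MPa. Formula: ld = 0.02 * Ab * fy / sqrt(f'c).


Ab = pi * 18^2 / 4 = 254.469 mm2
ld = 0.02 * 254.469 * 500 / sqrt(23.0)
= 530.6 mm

530.6


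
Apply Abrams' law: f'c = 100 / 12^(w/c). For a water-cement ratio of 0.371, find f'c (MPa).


f'c = 100 / 12^0.371
= 100 / 2.514
= 39.78 MPa

39.78


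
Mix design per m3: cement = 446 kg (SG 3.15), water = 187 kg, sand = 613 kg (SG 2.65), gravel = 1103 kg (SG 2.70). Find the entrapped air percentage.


Vol cement = 446 / (3.15 * 1000) = 0.141587 m3
Vol water = 187 / 1000 = 0.187 m3
Vol sand = 613 / (2.65 * 1000) = 0.231321 m3
Vol gravel = 1103 / (2.70 * 1000) = 0.408519 m3
Total solid + water volume = 0.968427 m3
Air = (1 - 0.968427) * 100 = 3.16%

3.16


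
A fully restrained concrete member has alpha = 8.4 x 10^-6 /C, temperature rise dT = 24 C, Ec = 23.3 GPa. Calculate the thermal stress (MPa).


sigma = alpha * dT * Ec
= 8.4e-6 * 24 * 23.3 * 1000
= 4.697 MPa

4.697


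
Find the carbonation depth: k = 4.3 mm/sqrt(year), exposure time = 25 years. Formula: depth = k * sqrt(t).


depth = k * sqrt(t)
= 4.3 * sqrt(25)
= 21.5 mm

21.5


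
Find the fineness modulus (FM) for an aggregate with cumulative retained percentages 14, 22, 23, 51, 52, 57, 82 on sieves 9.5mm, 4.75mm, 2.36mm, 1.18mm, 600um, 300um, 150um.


FM = sum(cumulative % retained) / 100
= 301 / 100
= 3.01

3.01


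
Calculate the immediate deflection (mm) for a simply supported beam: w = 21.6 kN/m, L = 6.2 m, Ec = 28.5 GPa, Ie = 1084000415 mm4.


Convert: L = 6.2 m = 6200 mm, Ec = 28.5 GPa = 28500 MPa
delta = 5 * 21.6 * 6200^4 / (384 * 28500 * 1084000415)
= 13.45 mm

13.45


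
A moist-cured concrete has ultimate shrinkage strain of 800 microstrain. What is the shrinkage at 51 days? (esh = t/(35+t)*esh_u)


esh(51) = 51 / (35 + 51) * 800
= 51 / 86 * 800
= 474.4 microstrain

474.4


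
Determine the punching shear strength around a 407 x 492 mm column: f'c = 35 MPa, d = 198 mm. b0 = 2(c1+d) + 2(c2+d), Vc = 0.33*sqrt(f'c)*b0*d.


b0 = 2*(407 + 198) + 2*(492 + 198) = 2590 mm
Vc = 0.33 * sqrt(35) * 2590 * 198 / 1000
= 1001.18 kN

1001.18


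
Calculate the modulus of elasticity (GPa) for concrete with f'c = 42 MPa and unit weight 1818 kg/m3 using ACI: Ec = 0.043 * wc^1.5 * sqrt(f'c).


Ec = 0.043 * 1818^1.5 * sqrt(42) / 1000
= 21.6 GPa

21.6


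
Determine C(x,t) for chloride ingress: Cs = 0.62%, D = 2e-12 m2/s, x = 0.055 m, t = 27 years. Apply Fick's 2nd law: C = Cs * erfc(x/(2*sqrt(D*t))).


t_seconds = 27 * 365.25 * 24 * 3600 = 852055200.0 s
arg = 0.055 / (2 * sqrt(2e-12 * 852055200.0))
= 0.6662
erfc(0.6662) = 0.3461
C = 0.62 * 0.3461 = 0.2146%

0.2146


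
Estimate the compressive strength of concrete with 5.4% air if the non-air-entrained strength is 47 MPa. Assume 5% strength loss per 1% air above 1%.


Strength loss = (5.4 - 1) * 5 = 22.0%
f'c = 47 * (1 - 22.0/100)
= 36.66 MPa

36.66


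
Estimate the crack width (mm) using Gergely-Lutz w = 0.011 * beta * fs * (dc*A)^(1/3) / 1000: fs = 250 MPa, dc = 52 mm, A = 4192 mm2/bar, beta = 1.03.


w = 0.011 * beta * fs * (dc * A)^(1/3) / 1000
= 0.011 * 1.03 * 250 * (52 * 4192)^(1/3) / 1000
= 0.17 mm

0.17


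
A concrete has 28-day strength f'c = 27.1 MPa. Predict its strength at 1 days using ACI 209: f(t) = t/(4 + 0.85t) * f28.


f(1) = 1 / (4 + 0.85 * 1) * 27.1
= 1 / 4.85 * 27.1
= 5.59 MPa

5.59


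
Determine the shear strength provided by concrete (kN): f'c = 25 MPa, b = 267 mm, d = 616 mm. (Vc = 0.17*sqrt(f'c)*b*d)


Vc = 0.17 * sqrt(25) * 267 * 616 / 1000
= 139.8 kN

139.8


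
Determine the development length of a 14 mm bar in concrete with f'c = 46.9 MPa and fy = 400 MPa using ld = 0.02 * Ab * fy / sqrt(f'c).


Ab = pi * 14^2 / 4 = 153.938 mm2
ld = 0.02 * 153.938 * 400 / sqrt(46.9)
= 179.8 mm

179.8


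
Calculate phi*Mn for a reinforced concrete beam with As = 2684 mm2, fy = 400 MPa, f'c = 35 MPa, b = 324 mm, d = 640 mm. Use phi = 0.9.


a = As * fy / (0.85 * f'c * b)
= 2684 * 400 / (0.85 * 35 * 324)
= 111.3808 mm
Mn = As * fy * (d - a/2) / 10^6
= 627.3148 kN-m
phi*Mn = 0.9 * 627.3148 = 564.58 kN-m

564.58


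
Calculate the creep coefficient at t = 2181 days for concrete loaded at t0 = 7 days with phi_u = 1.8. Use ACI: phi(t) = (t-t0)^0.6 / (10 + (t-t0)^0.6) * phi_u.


dt = 2181 - 7 = 2174
phi = 2174^0.6 / (10 + 2174^0.6) * 1.8
= 1.637

1.637


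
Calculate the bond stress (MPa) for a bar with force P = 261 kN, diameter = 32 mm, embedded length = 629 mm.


u = P / (pi * db * ld)
= 261 * 1000 / (pi * 32 * 629)
= 4.128 MPa

4.128


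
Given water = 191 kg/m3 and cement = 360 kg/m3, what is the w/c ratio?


w/c = water / cement
w/c = 191 / 360 = 0.531

0.531


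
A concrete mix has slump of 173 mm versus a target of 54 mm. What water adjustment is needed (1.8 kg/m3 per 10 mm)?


Difference = 54 - 173 = -119 mm
Water adjustment = -119 * 1.8 / 10 = -21.4 kg/m3

-21.4


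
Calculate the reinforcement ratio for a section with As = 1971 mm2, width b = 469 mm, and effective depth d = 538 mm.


rho = As / (b * d)
= 1971 / (469 * 538)
= 0.0078

0.0078


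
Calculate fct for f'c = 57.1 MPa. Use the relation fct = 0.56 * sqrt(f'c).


fct = 0.56 * sqrt(57.1)
= 0.56 * 7.556
= 4.232 MPa

4.232


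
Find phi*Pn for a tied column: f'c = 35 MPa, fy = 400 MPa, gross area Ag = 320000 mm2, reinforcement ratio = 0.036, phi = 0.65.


Ast = rho * Ag = 0.036 * 320000 = 11520 mm2
phi*Pn = 0.65 * 0.80 * (0.85 * 35 * (320000 - 11520) + 400 * 11520) / 1000
= 7168.35 kN

7168.35


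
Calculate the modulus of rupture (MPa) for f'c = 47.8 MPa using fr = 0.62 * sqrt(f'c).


fr = 0.62 * sqrt(47.8)
= 4.287 MPa

4.287


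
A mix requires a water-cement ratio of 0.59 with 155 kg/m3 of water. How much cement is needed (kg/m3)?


Cement = water / (w/c)
= 155 / 0.59
= 262.7 kg/m3

262.7


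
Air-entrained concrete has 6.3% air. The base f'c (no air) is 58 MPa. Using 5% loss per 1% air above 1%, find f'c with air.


Strength loss = (6.3 - 1) * 5 = 26.5%
f'c = 58 * (1 - 26.5/100)
= 42.63 MPa

42.63


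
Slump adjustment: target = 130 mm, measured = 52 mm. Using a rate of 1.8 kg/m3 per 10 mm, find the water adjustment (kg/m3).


Difference = 130 - 52 = 78 mm
Water adjustment = 78 * 1.8 / 10 = 14.0 kg/m3

14.0


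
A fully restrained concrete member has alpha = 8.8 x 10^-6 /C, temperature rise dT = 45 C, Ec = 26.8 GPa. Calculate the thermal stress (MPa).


sigma = alpha * dT * Ec
= 8.8e-6 * 45 * 26.8 * 1000
= 10.613 MPa

10.613


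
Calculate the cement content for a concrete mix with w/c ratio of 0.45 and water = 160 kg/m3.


Cement = water / (w/c)
= 160 / 0.45
= 355.6 kg/m3

355.6


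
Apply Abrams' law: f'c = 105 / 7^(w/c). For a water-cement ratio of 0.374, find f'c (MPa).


f'c = 105 / 7^0.374
= 105 / 2.07
= 50.71 MPa

50.71


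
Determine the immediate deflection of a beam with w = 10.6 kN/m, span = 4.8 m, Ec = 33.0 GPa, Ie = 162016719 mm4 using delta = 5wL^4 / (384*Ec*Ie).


Convert: L = 4.8 m = 4800 mm, Ec = 33.0 GPa = 33000 MPa
delta = 5 * 10.6 * 4800^4 / (384 * 33000 * 162016719)
= 13.7 mm

13.7


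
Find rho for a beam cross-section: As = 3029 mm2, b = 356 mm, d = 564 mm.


rho = As / (b * d)
= 3029 / (356 * 564)
= 0.0151

0.0151


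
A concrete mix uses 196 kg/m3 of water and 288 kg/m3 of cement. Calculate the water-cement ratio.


w/c = water / cement
w/c = 196 / 288 = 0.681

0.681


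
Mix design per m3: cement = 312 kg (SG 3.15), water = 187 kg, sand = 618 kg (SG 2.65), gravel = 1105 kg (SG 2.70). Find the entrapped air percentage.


Vol cement = 312 / (3.15 * 1000) = 0.099048 m3
Vol water = 187 / 1000 = 0.187 m3
Vol sand = 618 / (2.65 * 1000) = 0.233208 m3
Vol gravel = 1105 / (2.70 * 1000) = 0.409259 m3
Total solid + water volume = 0.928514 m3
Air = (1 - 0.928514) * 100 = 7.15%

7.15


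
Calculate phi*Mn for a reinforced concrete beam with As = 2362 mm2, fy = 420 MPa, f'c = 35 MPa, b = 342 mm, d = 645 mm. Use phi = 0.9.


a = As * fy / (0.85 * f'c * b)
= 2362 * 420 / (0.85 * 35 * 342)
= 97.5026 mm
Mn = As * fy * (d - a/2) / 10^6
= 591.5026 kN-m
phi*Mn = 0.9 * 591.5026 = 532.35 kN-m

532.35


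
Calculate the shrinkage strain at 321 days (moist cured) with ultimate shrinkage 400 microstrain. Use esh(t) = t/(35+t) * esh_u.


esh(321) = 321 / (35 + 321) * 400
= 321 / 356 * 400
= 360.7 microstrain

360.7


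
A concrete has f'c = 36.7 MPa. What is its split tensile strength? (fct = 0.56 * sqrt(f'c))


fct = 0.56 * sqrt(36.7)
= 0.56 * 6.058
= 3.393 MPa

3.393


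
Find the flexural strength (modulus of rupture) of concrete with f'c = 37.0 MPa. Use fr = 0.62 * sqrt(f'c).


fr = 0.62 * sqrt(37.0)
= 3.771 MPa

3.771


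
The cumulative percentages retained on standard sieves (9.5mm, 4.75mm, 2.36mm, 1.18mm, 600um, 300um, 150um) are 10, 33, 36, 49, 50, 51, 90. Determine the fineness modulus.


FM = sum(cumulative % retained) / 100
= 319 / 100
= 3.19

3.19


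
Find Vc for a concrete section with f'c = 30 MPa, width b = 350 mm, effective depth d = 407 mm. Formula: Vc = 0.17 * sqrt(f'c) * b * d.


Vc = 0.17 * sqrt(30) * 350 * 407 / 1000
= 132.64 kN

132.64


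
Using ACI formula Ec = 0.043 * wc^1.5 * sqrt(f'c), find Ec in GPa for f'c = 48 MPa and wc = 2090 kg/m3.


Ec = 0.043 * 2090^1.5 * sqrt(48) / 1000
= 28.46 GPa

28.46


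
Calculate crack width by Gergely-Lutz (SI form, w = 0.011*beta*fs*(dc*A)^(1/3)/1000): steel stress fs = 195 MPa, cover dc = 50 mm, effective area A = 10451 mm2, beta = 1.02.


w = 0.011 * beta * fs * (dc * A)^(1/3) / 1000
= 0.011 * 1.02 * 195 * (50 * 10451)^(1/3) / 1000
= 0.176 mm

0.176


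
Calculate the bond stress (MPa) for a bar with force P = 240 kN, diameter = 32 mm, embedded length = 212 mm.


u = P / (pi * db * ld)
= 240 * 1000 / (pi * 32 * 212)
= 11.261 MPa

11.261


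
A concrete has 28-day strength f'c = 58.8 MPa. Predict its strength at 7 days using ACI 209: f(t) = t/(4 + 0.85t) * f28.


f(7) = 7 / (4 + 0.85 * 7) * 58.8
= 7 / 9.95 * 58.8
= 41.37 MPa

41.37


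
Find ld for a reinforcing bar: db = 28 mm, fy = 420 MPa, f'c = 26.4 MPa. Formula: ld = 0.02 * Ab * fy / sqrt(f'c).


Ab = pi * 28^2 / 4 = 615.752 mm2
ld = 0.02 * 615.752 * 420 / sqrt(26.4)
= 1006.7 mm

1006.7


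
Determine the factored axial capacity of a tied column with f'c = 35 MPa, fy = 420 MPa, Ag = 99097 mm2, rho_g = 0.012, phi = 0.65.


Ast = rho * Ag = 0.012 * 99097 = 1189.164 mm2
phi*Pn = 0.65 * 0.80 * (0.85 * 35 * (99097 - 1189.164) + 420 * 1189.164) / 1000
= 1774.35 kN

1774.35


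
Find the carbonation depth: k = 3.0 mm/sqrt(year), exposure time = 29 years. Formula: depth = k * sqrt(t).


depth = k * sqrt(t)
= 3.0 * sqrt(29)
= 16.16 mm

16.16


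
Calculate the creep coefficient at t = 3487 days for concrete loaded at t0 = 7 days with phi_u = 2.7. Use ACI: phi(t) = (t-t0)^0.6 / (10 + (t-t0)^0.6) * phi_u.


dt = 3487 - 7 = 3480
phi = 3480^0.6 / (10 + 3480^0.6) * 2.7
= 2.512

2.512


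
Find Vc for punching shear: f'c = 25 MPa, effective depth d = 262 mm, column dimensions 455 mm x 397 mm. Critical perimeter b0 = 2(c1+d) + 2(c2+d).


b0 = 2*(455 + 262) + 2*(397 + 262) = 2752 mm
Vc = 0.33 * sqrt(25) * 2752 * 262 / 1000
= 1189.69 kN

1189.69


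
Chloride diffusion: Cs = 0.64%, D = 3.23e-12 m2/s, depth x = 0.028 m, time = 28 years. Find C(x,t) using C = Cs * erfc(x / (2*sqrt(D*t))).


t_seconds = 28 * 365.25 * 24 * 3600 = 883612800.0 s
arg = 0.028 / (2 * sqrt(3.23e-12 * 883612800.0))
= 0.2621
erfc(0.2621) = 0.7109
C = 0.64 * 0.7109 = 0.455%

0.455


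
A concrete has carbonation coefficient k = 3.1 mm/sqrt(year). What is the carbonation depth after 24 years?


depth = k * sqrt(t)
= 3.1 * sqrt(24)
= 15.19 mm

15.19


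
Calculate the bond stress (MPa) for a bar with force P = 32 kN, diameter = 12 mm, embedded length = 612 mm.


u = P / (pi * db * ld)
= 32 * 1000 / (pi * 12 * 612)
= 1.387 MPa

1.387


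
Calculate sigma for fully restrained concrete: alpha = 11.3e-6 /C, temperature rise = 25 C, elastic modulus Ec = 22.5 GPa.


sigma = alpha * dT * Ec
= 11.3e-6 * 25 * 22.5 * 1000
= 6.356 MPa

6.356


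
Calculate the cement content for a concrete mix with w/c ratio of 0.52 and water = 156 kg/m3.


Cement = water / (w/c)
= 156 / 0.52
= 300.0 kg/m3

300.0


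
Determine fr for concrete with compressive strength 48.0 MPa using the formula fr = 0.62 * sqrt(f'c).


fr = 0.62 * sqrt(48.0)
= 4.295 MPa

4.295


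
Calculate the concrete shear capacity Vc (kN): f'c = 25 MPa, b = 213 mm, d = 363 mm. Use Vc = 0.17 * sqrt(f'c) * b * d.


Vc = 0.17 * sqrt(25) * 213 * 363 / 1000
= 65.72 kN

65.72


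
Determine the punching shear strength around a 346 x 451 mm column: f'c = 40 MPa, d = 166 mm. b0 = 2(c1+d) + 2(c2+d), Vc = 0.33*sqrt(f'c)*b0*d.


b0 = 2*(346 + 166) + 2*(451 + 166) = 2258 mm
Vc = 0.33 * sqrt(40) * 2258 * 166 / 1000
= 782.3 kN

782.3


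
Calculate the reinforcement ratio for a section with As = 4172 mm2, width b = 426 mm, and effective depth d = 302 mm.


rho = As / (b * d)
= 4172 / (426 * 302)
= 0.0324

0.0324


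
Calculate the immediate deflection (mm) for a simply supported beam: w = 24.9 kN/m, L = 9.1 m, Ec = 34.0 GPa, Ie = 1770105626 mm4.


Convert: L = 9.1 m = 9100 mm, Ec = 34.0 GPa = 34000 MPa
delta = 5 * 24.9 * 9100^4 / (384 * 34000 * 1770105626)
= 36.94 mm

36.94


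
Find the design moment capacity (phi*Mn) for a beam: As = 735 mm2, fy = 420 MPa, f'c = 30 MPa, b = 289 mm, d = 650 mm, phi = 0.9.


a = As * fy / (0.85 * f'c * b)
= 735 * 420 / (0.85 * 30 * 289)
= 41.8889 mm
Mn = As * fy * (d - a/2) / 10^6
= 194.1895 kN-m
phi*Mn = 0.9 * 194.1895 = 174.77 kN-m

174.77


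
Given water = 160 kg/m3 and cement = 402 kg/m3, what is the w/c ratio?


w/c = water / cement
w/c = 160 / 402 = 0.398

0.398


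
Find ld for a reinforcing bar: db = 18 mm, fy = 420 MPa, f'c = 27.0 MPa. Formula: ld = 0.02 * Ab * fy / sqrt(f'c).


Ab = pi * 18^2 / 4 = 254.469 mm2
ld = 0.02 * 254.469 * 420 / sqrt(27.0)
= 411.4 mm

411.4


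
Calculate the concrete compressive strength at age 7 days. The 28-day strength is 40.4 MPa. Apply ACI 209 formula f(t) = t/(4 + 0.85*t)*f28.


f(7) = 7 / (4 + 0.85 * 7) * 40.4
= 7 / 9.95 * 40.4
= 28.42 MPa

28.42


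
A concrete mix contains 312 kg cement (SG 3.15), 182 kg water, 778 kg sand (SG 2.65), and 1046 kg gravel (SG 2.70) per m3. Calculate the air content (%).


Vol cement = 312 / (3.15 * 1000) = 0.099048 m3
Vol water = 182 / 1000 = 0.182 m3
Vol sand = 778 / (2.65 * 1000) = 0.293585 m3
Vol gravel = 1046 / (2.70 * 1000) = 0.387407 m3
Total solid + water volume = 0.96204 m3
Air = (1 - 0.96204) * 100 = 3.8%

3.8


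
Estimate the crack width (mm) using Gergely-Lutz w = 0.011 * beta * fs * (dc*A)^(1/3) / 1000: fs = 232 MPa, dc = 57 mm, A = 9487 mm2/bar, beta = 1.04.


w = 0.011 * beta * fs * (dc * A)^(1/3) / 1000
= 0.011 * 1.04 * 232 * (57 * 9487)^(1/3) / 1000
= 0.216 mm

0.216


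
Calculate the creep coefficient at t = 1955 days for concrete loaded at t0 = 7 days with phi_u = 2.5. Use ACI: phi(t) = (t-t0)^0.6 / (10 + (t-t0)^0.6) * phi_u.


dt = 1955 - 7 = 1948
phi = 1948^0.6 / (10 + 1948^0.6) * 2.5
= 2.26

2.26


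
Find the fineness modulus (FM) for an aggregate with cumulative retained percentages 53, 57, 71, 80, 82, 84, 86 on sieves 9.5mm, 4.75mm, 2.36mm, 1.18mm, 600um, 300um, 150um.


FM = sum(cumulative % retained) / 100
= 513 / 100
= 5.13

5.13


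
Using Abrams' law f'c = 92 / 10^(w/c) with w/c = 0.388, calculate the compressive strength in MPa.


f'c = 92 / 10^0.388
= 92 / 2.443
= 37.65 MPa

37.65


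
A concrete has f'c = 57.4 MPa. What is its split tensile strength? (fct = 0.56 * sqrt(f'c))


fct = 0.56 * sqrt(57.4)
= 0.56 * 7.576
= 4.243 MPa

4.243


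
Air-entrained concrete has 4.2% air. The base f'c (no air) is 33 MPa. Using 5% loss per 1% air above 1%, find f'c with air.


Strength loss = (4.2 - 1) * 5 = 16.0%
f'c = 33 * (1 - 16.0/100)
= 27.72 MPa

27.72


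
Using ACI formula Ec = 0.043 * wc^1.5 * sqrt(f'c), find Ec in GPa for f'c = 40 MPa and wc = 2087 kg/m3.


Ec = 0.043 * 2087^1.5 * sqrt(40) / 1000
= 25.93 GPa

25.93


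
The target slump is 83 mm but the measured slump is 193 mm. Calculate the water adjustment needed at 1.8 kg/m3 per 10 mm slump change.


Difference = 83 - 193 = -110 mm
Water adjustment = -110 * 1.8 / 10 = -19.8 kg/m3

-19.8


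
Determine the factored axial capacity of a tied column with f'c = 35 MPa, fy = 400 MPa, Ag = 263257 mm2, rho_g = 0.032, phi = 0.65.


Ast = rho * Ag = 0.032 * 263257 = 8424.224 mm2
phi*Pn = 0.65 * 0.80 * (0.85 * 35 * (263257 - 8424.224) + 400 * 8424.224) / 1000
= 5694.5 kN

5694.5


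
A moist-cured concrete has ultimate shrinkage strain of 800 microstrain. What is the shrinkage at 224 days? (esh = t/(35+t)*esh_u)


esh(224) = 224 / (35 + 224) * 800
= 224 / 259 * 800
= 691.9 microstrain

691.9


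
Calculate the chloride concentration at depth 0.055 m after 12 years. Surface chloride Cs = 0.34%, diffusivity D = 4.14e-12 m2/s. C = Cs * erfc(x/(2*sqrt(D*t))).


t_seconds = 12 * 365.25 * 24 * 3600 = 378691200.0 s
arg = 0.055 / (2 * sqrt(4.14e-12 * 378691200.0))
= 0.6945
erfc(0.6945) = 0.326
C = 0.34 * 0.326 = 0.1108%

0.1108


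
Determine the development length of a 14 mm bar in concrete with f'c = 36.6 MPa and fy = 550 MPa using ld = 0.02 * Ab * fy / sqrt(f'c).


Ab = pi * 14^2 / 4 = 153.938 mm2
ld = 0.02 * 153.938 * 550 / sqrt(36.6)
= 279.9 mm

279.9


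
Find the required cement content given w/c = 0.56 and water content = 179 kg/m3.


Cement = water / (w/c)
= 179 / 0.56
= 319.6 kg/m3

319.6


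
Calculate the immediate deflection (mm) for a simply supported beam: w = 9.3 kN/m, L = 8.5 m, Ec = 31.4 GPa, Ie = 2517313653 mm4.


Convert: L = 8.5 m = 8500 mm, Ec = 31.4 GPa = 31400 MPa
delta = 5 * 9.3 * 8500^4 / (384 * 31400 * 2517313653)
= 8.0 mm

8.0


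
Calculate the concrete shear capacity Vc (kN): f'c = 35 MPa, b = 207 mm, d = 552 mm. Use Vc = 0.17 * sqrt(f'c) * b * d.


Vc = 0.17 * sqrt(35) * 207 * 552 / 1000
= 114.92 kN

114.92


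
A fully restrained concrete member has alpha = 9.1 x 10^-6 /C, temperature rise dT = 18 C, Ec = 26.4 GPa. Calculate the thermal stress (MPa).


sigma = alpha * dT * Ec
= 9.1e-6 * 18 * 26.4 * 1000
= 4.324 MPa

4.324


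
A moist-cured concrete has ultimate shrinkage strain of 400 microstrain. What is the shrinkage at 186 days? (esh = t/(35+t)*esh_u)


esh(186) = 186 / (35 + 186) * 400
= 186 / 221 * 400
= 336.7 microstrain

336.7


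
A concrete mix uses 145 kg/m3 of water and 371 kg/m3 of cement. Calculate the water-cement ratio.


w/c = water / cement
w/c = 145 / 371 = 0.391

0.391


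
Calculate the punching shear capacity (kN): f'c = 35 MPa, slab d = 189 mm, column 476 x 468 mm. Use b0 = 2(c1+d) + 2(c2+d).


b0 = 2*(476 + 189) + 2*(468 + 189) = 2644 mm
Vc = 0.33 * sqrt(35) * 2644 * 189 / 1000
= 975.6 kN

975.6


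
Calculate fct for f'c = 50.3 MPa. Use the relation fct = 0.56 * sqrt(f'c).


fct = 0.56 * sqrt(50.3)
= 0.56 * 7.092
= 3.972 MPa

3.972


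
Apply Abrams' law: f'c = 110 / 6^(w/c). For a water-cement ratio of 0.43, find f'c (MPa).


f'c = 110 / 6^0.43
= 110 / 2.161
= 50.91 MPa

50.91


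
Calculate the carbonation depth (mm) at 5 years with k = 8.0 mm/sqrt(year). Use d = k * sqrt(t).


depth = k * sqrt(t)
= 8.0 * sqrt(5)
= 17.89 mm

17.89


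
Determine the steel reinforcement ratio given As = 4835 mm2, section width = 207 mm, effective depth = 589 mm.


rho = As / (b * d)
= 4835 / (207 * 589)
= 0.0397

0.0397


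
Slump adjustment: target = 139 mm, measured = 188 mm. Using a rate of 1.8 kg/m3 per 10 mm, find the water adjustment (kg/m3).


Difference = 139 - 188 = -49 mm
Water adjustment = -49 * 1.8 / 10 = -8.8 kg/m3

-8.8


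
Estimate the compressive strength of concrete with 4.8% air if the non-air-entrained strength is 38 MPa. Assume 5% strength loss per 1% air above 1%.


Strength loss = (4.8 - 1) * 5 = 19.0%
f'c = 38 * (1 - 19.0/100)
= 30.78 MPa

30.78


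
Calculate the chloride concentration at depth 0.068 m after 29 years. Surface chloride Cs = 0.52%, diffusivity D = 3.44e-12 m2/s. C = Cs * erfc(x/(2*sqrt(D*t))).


t_seconds = 29 * 365.25 * 24 * 3600 = 915170400.0 s
arg = 0.068 / (2 * sqrt(3.44e-12 * 915170400.0))
= 0.606
erfc(0.606) = 0.3915
C = 0.52 * 0.3915 = 0.2036%

0.2036


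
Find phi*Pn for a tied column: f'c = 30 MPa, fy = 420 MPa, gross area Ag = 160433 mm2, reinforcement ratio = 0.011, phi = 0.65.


Ast = rho * Ag = 0.011 * 160433 = 1764.763 mm2
phi*Pn = 0.65 * 0.80 * (0.85 * 30 * (160433 - 1764.763) + 420 * 1764.763) / 1000
= 2489.37 kN

2489.37


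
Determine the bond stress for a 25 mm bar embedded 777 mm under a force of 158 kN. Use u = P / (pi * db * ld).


u = P / (pi * db * ld)
= 158 * 1000 / (pi * 25 * 777)
= 2.589 MPa

2.589


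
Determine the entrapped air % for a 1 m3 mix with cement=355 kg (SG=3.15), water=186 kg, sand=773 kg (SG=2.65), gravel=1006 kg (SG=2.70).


Vol cement = 355 / (3.15 * 1000) = 0.112698 m3
Vol water = 186 / 1000 = 0.186 m3
Vol sand = 773 / (2.65 * 1000) = 0.291698 m3
Vol gravel = 1006 / (2.70 * 1000) = 0.372593 m3
Total solid + water volume = 0.962989 m3
Air = (1 - 0.962989) * 100 = 3.7%

3.7


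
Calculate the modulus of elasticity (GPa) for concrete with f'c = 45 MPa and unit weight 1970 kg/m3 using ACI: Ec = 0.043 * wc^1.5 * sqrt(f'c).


Ec = 0.043 * 1970^1.5 * sqrt(45) / 1000
= 25.22 GPa

25.22


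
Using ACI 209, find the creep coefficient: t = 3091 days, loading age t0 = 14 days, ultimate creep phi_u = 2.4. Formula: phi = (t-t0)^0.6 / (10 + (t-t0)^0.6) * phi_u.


dt = 3091 - 14 = 3077
phi = 3077^0.6 / (10 + 3077^0.6) * 2.4
= 2.221

2.221


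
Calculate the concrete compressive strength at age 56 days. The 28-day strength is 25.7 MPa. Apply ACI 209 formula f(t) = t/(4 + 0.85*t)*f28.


f(56) = 56 / (4 + 0.85 * 56) * 25.7
= 56 / 51.6 * 25.7
= 27.89 MPa

27.89
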